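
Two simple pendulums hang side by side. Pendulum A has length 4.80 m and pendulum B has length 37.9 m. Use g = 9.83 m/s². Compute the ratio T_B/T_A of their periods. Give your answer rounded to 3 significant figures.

2.81

T ∝ √L, so T_B/T_A = √(L_B/L_A) = √(37.9/4.80) = 2.81.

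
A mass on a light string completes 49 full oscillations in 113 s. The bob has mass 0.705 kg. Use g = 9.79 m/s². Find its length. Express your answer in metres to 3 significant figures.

1.32 m

T = 113/49 = 2.306 s.
From T = 2π√(L/g), L = gT²/(4π²) = 9.79 × 2.306²/(4π²) = 1.32 m.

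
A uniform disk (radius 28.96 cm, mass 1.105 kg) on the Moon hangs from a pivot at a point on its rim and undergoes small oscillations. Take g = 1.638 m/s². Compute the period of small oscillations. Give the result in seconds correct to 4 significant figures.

3.236 s

I_cm = ½mr² = 0.046337 kg·m². The pivot is at distance d = 0.2896 m from the centre of mass.
By the parallel-axis theorem, I = I_cm + md² = 0.046337 + 0.092674 = 0.13901 kg·m².
T = 2π√(I/(mgd)) = 2π√(0.13901/(1.105 × 1.638 × 0.2896)) = 3.236 s.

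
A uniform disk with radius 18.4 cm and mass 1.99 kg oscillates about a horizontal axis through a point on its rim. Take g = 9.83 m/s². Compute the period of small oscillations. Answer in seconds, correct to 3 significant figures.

1.05 s

I_cm = ½mr² = 0.03369 kg·m². The pivot is at distance d = 0.184 m from the centre of mass.
By the parallel-axis theorem, I = I_cm + md² = 0.03369 + 0.06737 = 0.1011 kg·m².
T = 2π√(I/(mgd)) = 2π√(0.1011/(1.99 × 9.83 × 0.184)) = 1.05 s.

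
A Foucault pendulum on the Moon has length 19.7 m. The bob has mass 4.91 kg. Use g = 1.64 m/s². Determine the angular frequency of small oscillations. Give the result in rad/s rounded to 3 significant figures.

ω = √(g/L) = √(1.64/19.7) = 0.289 rad/s.

0.289 rad/s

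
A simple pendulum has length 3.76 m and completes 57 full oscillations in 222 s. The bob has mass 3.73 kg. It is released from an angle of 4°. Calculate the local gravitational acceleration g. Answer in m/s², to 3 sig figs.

9.79 m/s²

T = 222/57 = 3.895 s.
From T = 2π√(L/g), g = 4π²L/T² = 4π² × 3.76/3.895² = 9.79 m/s².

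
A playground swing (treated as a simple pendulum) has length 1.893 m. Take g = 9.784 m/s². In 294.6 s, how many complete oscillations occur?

106

T = 2π√(L/g) = 2π√(1.893/9.784) = 2.7637 s.
Number of complete oscillations = ⌊294.6/2.7637⌋ = ⌊106.59⌋ = 106.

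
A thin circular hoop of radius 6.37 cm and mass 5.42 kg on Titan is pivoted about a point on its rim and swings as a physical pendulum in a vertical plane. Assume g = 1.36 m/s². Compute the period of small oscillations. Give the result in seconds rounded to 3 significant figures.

I_cm = mr² = 0.02199 kg·m². The pivot is at distance d = 0.0637 m from the centre of mass.
By the parallel-axis theorem, I = I_cm + md² = 0.02199 + 0.02199 = 0.04399 kg·m².
T = 2π√(I/(mgd)) = 2π√(0.04399/(5.42 × 1.36 × 0.0637)) = 1.92 s.

1.92 s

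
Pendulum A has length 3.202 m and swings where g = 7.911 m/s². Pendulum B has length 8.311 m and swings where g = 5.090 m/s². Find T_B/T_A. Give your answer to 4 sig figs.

2.009

T = 2π√(L/g), so T_B/T_A = √((L_B/g_B)/(L_A/g_A)) = √((8.311/5.090)/(3.202/7.911)) = 2.009.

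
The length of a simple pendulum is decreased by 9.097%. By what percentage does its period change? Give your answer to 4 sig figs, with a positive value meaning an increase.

T ∝ √L, so T'/T = √(0.90903) = 0.95343.
Percentage change in T = (0.95343 − 1) × 100% = -4.657%.

-4.657%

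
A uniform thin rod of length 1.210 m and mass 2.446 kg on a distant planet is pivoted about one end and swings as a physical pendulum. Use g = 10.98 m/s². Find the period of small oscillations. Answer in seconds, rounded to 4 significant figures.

For a physical pendulum T = 2π√(I/(mgd)), with d = 0.60500 m from pivot to centre of mass.
I_cm = mL²/12 = 2.446 × 1.210²/12 = 0.29843 kg·m²; I = I_cm + md² = 0.29843 + 2.446 × 0.60500² = 1.1937 kg·m².
T = 2π√(1.1937/(2.446 × 10.98 × 0.60500)) = 1.703 s.

1.703 s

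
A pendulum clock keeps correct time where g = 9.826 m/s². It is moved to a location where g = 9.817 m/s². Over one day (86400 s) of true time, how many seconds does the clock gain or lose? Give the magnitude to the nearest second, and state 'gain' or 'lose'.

The clock's period scales as T ∝ 1/√g, so T'/T = √(9.826/9.817) = 1.00046.
In 86400 s of true time the clock registers 86400/1.00046 = 86360.4 s, so it loses 40 s.

lose 40 s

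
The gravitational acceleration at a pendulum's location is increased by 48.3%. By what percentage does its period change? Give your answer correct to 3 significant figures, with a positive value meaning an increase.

T ∝ 1/√g, so T'/T = 1/√(1.483) = 0.8212.
Percentage change in T = (0.8212 − 1) × 100% = -17.9%.

-17.9%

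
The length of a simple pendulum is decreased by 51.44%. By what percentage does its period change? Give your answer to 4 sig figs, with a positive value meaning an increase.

-30.31%

T ∝ √L, so T'/T = √(0.48560) = 0.69685.
Percentage change in T = (0.69685 − 1) × 100% = -30.31%.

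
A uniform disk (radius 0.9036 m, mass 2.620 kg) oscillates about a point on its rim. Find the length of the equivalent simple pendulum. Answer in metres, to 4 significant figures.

1.355 m

The equivalent simple-pendulum length is L_eq = I/(md), where I is about the pivot and d = 0.90360 m.
I_cm = ½mR² = 1.0696 kg·m², so I = I_cm + md² = 1.0696 + 2.1392 = 3.2088 kg·m².
L_eq = 3.2088/(2.620 × 0.90360) = 1.355 m.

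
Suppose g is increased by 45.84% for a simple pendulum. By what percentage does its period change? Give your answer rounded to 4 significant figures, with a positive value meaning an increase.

-17.19%

T ∝ 1/√g, so T'/T = 1/√(1.4584) = 0.82806.
Percentage change in T = (0.82806 − 1) × 100% = -17.19%.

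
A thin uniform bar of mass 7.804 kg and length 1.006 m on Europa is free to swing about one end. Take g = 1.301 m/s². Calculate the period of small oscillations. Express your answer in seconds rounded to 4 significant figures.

For a physical pendulum T = 2π√(I/(mgd)), with d = 0.50300 m from pivot to centre of mass.
I_cm = mL²/12 = 7.804 × 1.006²/12 = 0.65816 kg·m²; I = I_cm + md² = 0.65816 + 7.804 × 0.50300² = 2.6326 kg·m².
T = 2π√(2.6326/(7.804 × 1.301 × 0.50300)) = 4.511 s.

4.511 s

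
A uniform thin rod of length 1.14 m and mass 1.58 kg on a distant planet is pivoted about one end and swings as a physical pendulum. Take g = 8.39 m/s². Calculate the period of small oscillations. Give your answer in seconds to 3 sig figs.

For a physical pendulum T = 2π√(I/(mgd)), with d = 0.5700 m from pivot to centre of mass.
I_cm = mL²/12 = 1.58 × 1.14²/12 = 0.1711 kg·m²; I = I_cm + md² = 0.1711 + 1.58 × 0.5700² = 0.6845 kg·m².
T = 2π√(0.6845/(1.58 × 8.39 × 0.5700)) = 1.89 s.

1.89 s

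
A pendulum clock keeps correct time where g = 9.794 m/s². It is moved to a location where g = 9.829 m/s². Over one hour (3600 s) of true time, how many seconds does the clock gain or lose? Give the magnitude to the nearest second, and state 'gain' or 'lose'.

The clock's period scales as T ∝ 1/√g, so T'/T = √(9.794/9.829) = 0.998218.
In 3600 s of true time the clock registers 3600/0.998218 = 3606.4 s, so it gains 6 s.

gain 6 s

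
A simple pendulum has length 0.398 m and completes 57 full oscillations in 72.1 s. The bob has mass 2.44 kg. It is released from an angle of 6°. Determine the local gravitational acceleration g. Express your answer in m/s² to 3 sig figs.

9.82 m/s²

T = 72.1/57 = 1.265 s.
From T = 2π√(L/g), g = 4π²L/T² = 4π² × 0.398/1.265² = 9.82 m/s².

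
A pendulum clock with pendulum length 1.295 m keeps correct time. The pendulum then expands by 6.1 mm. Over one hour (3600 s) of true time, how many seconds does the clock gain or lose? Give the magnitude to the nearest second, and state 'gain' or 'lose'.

T ∝ √L, so T'/T = √(1.30110/1.295) = 1.00235.
In 3600 s of true time the clock registers 3600/1.00235 = 3591.6 s, so it loses 8 s.

lose 8 s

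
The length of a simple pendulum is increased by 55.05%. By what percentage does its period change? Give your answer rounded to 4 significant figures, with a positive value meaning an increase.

T ∝ √L, so T'/T = √(1.5505) = 1.2452.
Percentage change in T = (1.2452 − 1) × 100% = 24.52%.

24.52%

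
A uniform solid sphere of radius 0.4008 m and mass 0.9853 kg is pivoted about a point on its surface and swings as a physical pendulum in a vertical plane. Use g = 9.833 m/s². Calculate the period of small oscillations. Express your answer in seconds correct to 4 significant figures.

1.501 s

I_cm = (2/5)mr² = 0.063312 kg·m². The pivot is at distance d = 0.4008 m from the centre of mass.
By the parallel-axis theorem, I = I_cm + md² = 0.063312 + 0.15828 = 0.22159 kg·m².
T = 2π√(I/(mgd)) = 2π√(0.22159/(0.9853 × 9.833 × 0.4008)) = 1.501 s.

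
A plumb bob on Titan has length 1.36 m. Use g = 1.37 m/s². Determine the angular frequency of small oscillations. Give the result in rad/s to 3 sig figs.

ω = √(g/L) = √(1.37/1.36) = 1.00 rad/s.

1.00 rad/s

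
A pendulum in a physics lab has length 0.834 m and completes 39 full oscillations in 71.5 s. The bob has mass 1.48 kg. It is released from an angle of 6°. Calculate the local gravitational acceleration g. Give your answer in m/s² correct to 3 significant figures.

9.80 m/s²

T = 71.5/39 = 1.833 s.
From T = 2π√(L/g), g = 4π²L/T² = 4π² × 0.834/1.833² = 9.80 m/s².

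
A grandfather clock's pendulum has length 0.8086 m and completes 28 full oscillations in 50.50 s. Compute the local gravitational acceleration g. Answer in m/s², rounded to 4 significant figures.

9.814 m/s²

T = 50.50/28 = 1.8036 s.
From T = 2π√(L/g), g = 4π²L/T² = 4π² × 0.8086/1.8036² = 9.814 m/s².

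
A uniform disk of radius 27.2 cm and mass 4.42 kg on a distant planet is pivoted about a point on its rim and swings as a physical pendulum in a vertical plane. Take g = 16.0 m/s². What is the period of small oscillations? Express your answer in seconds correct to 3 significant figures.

1.00 s

I_cm = ½mr² = 0.1635 kg·m². The pivot is at distance d = 0.272 m from the centre of mass.
By the parallel-axis theorem, I = I_cm + md² = 0.1635 + 0.3270 = 0.4905 kg·m².
T = 2π√(I/(mgd)) = 2π√(0.4905/(4.42 × 16.0 × 0.272)) = 1.00 s.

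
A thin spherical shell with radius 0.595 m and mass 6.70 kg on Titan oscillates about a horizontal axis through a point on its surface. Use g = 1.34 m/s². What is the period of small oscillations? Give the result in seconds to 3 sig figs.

5.41 s

I_cm = (2/3)mr² = 1.581 kg·m². The pivot is at distance d = 0.595 m from the centre of mass.
By the parallel-axis theorem, I = I_cm + md² = 1.581 + 2.372 = 3.953 kg·m².
T = 2π√(I/(mgd)) = 2π√(3.953/(6.70 × 1.34 × 0.595)) = 5.41 s.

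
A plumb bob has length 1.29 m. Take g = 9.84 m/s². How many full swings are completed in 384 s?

T = 2π√(L/g) = 2π√(1.29/9.84) = 2.275 s.
Number of complete oscillations = ⌊384/2.275⌋ = ⌊168.8⌋ = 168.

168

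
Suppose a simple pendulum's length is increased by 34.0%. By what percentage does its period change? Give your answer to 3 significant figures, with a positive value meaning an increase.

15.8%

T ∝ √L, so T'/T = √(1.340) = 1.158.
Percentage change in T = (1.158 − 1) × 100% = 15.8%.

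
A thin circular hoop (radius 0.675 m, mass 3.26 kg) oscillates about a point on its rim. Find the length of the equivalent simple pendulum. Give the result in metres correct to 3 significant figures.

1.35 m

The equivalent simple-pendulum length is L_eq = I/(md), where I is about the pivot and d = 0.6750 m.
I_cm = mR² = 1.485 kg·m², so I = I_cm + md² = 1.485 + 1.485 = 2.971 kg·m².
L_eq = 2.971/(3.26 × 0.6750) = 1.35 m.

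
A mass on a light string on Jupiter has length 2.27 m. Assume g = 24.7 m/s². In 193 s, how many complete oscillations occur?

101

T = 2π√(L/g) = 2π√(2.27/24.7) = 1.905 s.
Number of complete oscillations = ⌊193/1.905⌋ = ⌊101.3⌋ = 101.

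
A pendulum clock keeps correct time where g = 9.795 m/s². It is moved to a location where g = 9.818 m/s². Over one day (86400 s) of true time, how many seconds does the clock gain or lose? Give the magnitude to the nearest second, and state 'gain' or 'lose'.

The clock's period scales as T ∝ 1/√g, so T'/T = √(9.795/9.818) = 0.998828.
In 86400 s of true time the clock registers 86400/0.998828 = 86501.4 s, so it gains 101 s.

gain 101 s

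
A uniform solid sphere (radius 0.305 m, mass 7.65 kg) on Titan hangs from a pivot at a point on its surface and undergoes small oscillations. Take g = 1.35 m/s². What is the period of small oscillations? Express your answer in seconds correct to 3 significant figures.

3.53 s

I_cm = (2/5)mr² = 0.2847 kg·m². The pivot is at distance d = 0.305 m from the centre of mass.
By the parallel-axis theorem, I = I_cm + md² = 0.2847 + 0.7116 = 0.9963 kg·m².
T = 2π√(I/(mgd)) = 2π√(0.9963/(7.65 × 1.35 × 0.305)) = 3.53 s.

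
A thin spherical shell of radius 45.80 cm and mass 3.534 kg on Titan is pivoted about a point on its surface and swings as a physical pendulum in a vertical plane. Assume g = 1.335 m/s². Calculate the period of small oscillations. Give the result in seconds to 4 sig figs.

4.751 s

I_cm = (2/3)mr² = 0.49420 kg·m². The pivot is at distance d = 0.4580 m from the centre of mass.
By the parallel-axis theorem, I = I_cm + md² = 0.49420 + 0.74131 = 1.2355 kg·m².
T = 2π√(I/(mgd)) = 2π√(1.2355/(3.534 × 1.335 × 0.4580)) = 4.751 s.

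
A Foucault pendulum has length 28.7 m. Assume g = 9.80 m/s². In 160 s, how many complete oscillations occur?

14

T = 2π√(L/g) = 2π√(28.7/9.80) = 10.75 s.
Number of complete oscillations = ⌊160/10.75⌋ = ⌊14.88⌋ = 14.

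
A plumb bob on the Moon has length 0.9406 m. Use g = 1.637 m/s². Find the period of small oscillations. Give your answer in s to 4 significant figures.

4.763 s

T = 2π√(L/g) = 2π√(0.9406/1.637) = 2π × 0.75802 = 4.763 s.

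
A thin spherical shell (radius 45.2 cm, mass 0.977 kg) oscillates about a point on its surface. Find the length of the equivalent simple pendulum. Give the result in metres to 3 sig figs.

The equivalent simple-pendulum length is L_eq = I/(md), where I is about the pivot and d = 0.4520 m.
I_cm = (2/3)mR² = 0.1331 kg·m², so I = I_cm + md² = 0.1331 + 0.1996 = 0.3327 kg·m².
L_eq = 0.3327/(0.977 × 0.4520) = 0.753 m.

0.753 m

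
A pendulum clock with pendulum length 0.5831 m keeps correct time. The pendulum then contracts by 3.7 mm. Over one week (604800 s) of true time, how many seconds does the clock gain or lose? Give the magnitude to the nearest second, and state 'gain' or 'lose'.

gain 1928 s

T ∝ √L, so T'/T = √(0.57940/0.5831) = 0.996822.
In 604800 s of true time the clock registers 604800/0.996822 = 606728.0 s, so it gains 1928 s.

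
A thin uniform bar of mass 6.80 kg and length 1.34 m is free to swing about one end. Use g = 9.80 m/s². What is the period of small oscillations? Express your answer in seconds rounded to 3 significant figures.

1.90 s

For a physical pendulum T = 2π√(I/(mgd)), with d = 0.6700 m from pivot to centre of mass.
I_cm = mL²/12 = 6.80 × 1.34²/12 = 1.018 kg·m²; I = I_cm + md² = 1.018 + 6.80 × 0.6700² = 4.070 kg·m².
T = 2π√(4.070/(6.80 × 9.80 × 0.6700)) = 1.90 s.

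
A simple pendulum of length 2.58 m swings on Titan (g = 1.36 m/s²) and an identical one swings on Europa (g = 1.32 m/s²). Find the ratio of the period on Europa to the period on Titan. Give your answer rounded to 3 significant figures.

T ∝ 1/√g, so T₂/T₁ = √(g₁/g₂) = √(1.36/1.32) = 1.02.

1.02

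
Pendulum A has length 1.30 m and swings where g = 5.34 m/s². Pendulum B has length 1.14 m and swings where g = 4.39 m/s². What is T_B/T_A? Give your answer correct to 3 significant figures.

1.03

T = 2π√(L/g), so T_B/T_A = √((L_B/g_B)/(L_A/g_A)) = √((1.14/4.39)/(1.30/5.34)) = 1.03.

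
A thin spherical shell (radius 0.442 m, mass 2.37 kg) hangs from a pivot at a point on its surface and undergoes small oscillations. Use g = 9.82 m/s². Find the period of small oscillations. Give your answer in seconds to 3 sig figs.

I_cm = (2/3)mr² = 0.3087 kg·m². The pivot is at distance d = 0.442 m from the centre of mass.
By the parallel-axis theorem, I = I_cm + md² = 0.3087 + 0.4630 = 0.7717 kg·m².
T = 2π√(I/(mgd)) = 2π√(0.7717/(2.37 × 9.82 × 0.442)) = 1.72 s.

1.72 s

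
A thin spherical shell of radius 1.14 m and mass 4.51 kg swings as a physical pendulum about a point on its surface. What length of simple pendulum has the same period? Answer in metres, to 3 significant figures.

1.90 m

The equivalent simple-pendulum length is L_eq = I/(md), where I is about the pivot and d = 1.140 m.
I_cm = (2/3)mR² = 3.907 kg·m², so I = I_cm + md² = 3.907 + 5.861 = 9.769 kg·m².
L_eq = 9.769/(4.51 × 1.140) = 1.90 m.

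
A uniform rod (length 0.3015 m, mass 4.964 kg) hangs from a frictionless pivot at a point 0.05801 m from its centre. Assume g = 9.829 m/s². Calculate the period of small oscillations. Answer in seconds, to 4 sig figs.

For a physical pendulum T = 2π√(I/(mgd)), with d = 0.058010 m from pivot to centre of mass.
I_cm = mL²/12 = 4.964 × 0.3015²/12 = 0.037603 kg·m²; I = I_cm + md² = 0.037603 + 4.964 × 0.058010² = 0.054308 kg·m².
T = 2π√(0.054308/(4.964 × 9.829 × 0.058010)) = 0.8703 s.

0.8703 s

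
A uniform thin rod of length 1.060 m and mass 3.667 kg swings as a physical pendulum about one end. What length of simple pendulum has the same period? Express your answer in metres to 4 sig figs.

The equivalent simple-pendulum length is L_eq = I/(md), where I is about the pivot and d = 0.53000 m.
I_cm = (1/12)mL² = 0.34335 kg·m², so I = I_cm + md² = 0.34335 + 1.0301 = 1.3734 kg·m².
L_eq = 1.3734/(3.667 × 0.53000) = 0.7067 m.

0.7067 m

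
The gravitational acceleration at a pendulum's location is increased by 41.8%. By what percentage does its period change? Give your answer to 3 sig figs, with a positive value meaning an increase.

-16.0%

T ∝ 1/√g, so T'/T = 1/√(1.418) = 0.8398.
Percentage change in T = (0.8398 − 1) × 100% = -16.0%.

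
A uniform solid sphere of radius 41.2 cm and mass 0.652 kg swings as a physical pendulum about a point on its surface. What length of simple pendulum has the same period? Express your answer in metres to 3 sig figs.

0.577 m

The equivalent simple-pendulum length is L_eq = I/(md), where I is about the pivot and d = 0.4120 m.
I_cm = (2/5)mR² = 0.04427 kg·m², so I = I_cm + md² = 0.04427 + 0.1107 = 0.1549 kg·m².
L_eq = 0.1549/(0.652 × 0.4120) = 0.577 m.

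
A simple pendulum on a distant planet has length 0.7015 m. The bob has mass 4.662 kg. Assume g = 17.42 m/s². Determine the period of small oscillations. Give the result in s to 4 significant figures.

T = 2π√(L/g) = 2π√(0.7015/17.42) = 2π × 0.20067 = 1.261 s.

1.261 s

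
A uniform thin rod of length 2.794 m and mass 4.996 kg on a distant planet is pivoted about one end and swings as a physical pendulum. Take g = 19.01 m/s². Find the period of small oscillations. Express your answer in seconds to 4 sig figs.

For a physical pendulum T = 2π√(I/(mgd)), with d = 1.3970 m from pivot to centre of mass.
I_cm = mL²/12 = 4.996 × 2.794²/12 = 3.2501 kg·m²; I = I_cm + md² = 3.2501 + 4.996 × 1.3970² = 13.000 kg·m².
T = 2π√(13.000/(4.996 × 19.01 × 1.3970)) = 1.967 s.

1.967 s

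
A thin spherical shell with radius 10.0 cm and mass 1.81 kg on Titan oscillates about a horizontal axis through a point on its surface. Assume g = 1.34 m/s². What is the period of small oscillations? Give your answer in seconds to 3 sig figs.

I_cm = (2/3)mr² = 0.01207 kg·m². The pivot is at distance d = 0.100 m from the centre of mass.
By the parallel-axis theorem, I = I_cm + md² = 0.01207 + 0.01810 = 0.03017 kg·m².
T = 2π√(I/(mgd)) = 2π√(0.03017/(1.81 × 1.34 × 0.100)) = 2.22 s.

2.22 s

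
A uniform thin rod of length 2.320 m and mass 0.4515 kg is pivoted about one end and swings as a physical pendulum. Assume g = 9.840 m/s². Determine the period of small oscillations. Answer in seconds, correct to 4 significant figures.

2.491 s

For a physical pendulum T = 2π√(I/(mgd)), with d = 1.1600 m from pivot to centre of mass.
I_cm = mL²/12 = 0.4515 × 2.320²/12 = 0.20251 kg·m²; I = I_cm + md² = 0.20251 + 0.4515 × 1.1600² = 0.81005 kg·m².
T = 2π√(0.81005/(0.4515 × 9.840 × 1.1600)) = 2.491 s.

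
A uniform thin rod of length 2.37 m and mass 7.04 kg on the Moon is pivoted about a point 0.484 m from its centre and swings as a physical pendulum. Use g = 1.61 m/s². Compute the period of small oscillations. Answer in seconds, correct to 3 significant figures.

5.97 s

For a physical pendulum T = 2π√(I/(mgd)), with d = 0.4840 m from pivot to centre of mass.
I_cm = mL²/12 = 7.04 × 2.37²/12 = 3.295 kg·m²; I = I_cm + md² = 3.295 + 7.04 × 0.4840² = 4.944 kg·m².
T = 2π√(4.944/(7.04 × 1.61 × 0.4840)) = 5.97 s.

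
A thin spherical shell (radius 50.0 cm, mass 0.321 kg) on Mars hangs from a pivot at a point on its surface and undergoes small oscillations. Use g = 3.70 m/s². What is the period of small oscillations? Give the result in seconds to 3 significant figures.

2.98 s

I_cm = (2/3)mr² = 0.05350 kg·m². The pivot is at distance d = 0.500 m from the centre of mass.
By the parallel-axis theorem, I = I_cm + md² = 0.05350 + 0.08025 = 0.1338 kg·m².
T = 2π√(I/(mgd)) = 2π√(0.1338/(0.321 × 3.70 × 0.500)) = 2.98 s.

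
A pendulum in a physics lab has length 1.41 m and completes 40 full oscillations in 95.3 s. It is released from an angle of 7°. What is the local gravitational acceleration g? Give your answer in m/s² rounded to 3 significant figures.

T = 95.3/40 = 2.382 s.
From T = 2π√(L/g), g = 4π²L/T² = 4π² × 1.41/2.382² = 9.81 m/s².

9.81 m/s²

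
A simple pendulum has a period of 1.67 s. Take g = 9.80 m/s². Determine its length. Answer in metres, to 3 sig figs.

0.692 m

From T = 2π√(L/g), L = gT²/(4π²) = 9.80 × 1.670²/(4π²) = 0.692 m.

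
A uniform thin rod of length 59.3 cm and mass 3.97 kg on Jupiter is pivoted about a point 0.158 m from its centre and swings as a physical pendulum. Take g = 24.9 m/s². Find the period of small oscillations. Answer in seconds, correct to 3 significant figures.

For a physical pendulum T = 2π√(I/(mgd)), with d = 0.1580 m from pivot to centre of mass.
I_cm = mL²/12 = 3.97 × 0.593²/12 = 0.1163 kg·m²; I = I_cm + md² = 0.1163 + 3.97 × 0.1580² = 0.2154 kg·m².
T = 2π√(0.2154/(3.97 × 24.9 × 0.1580)) = 0.738 s.

0.738 s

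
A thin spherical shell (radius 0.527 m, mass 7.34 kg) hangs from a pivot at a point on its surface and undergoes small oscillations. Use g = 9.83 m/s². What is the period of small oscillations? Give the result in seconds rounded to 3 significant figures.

1.88 s

I_cm = (2/3)mr² = 1.359 kg·m². The pivot is at distance d = 0.527 m from the centre of mass.
By the parallel-axis theorem, I = I_cm + md² = 1.359 + 2.039 = 3.398 kg·m².
T = 2π√(I/(mgd)) = 2π√(3.398/(7.34 × 9.83 × 0.527)) = 1.88 s.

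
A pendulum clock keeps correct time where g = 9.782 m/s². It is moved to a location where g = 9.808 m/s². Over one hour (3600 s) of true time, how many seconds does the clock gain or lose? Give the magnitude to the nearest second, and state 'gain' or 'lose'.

The clock's period scales as T ∝ 1/√g, so T'/T = √(9.782/9.808) = 0.998674.
In 3600 s of true time the clock registers 3600/0.998674 = 3604.8 s, so it gains 5 s.

gain 5 s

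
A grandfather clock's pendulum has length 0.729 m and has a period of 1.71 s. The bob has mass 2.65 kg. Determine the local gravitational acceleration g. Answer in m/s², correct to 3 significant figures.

9.84 m/s²

From T = 2π√(L/g), g = 4π²L/T² = 4π² × 0.729/1.710² = 9.84 m/s².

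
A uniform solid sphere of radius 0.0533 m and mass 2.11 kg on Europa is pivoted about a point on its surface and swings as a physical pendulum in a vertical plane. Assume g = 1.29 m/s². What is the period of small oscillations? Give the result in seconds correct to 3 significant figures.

I_cm = (2/5)mr² = 0.002398 kg·m². The pivot is at distance d = 0.0533 m from the centre of mass.
By the parallel-axis theorem, I = I_cm + md² = 0.002398 + 0.005994 = 0.008392 kg·m².
T = 2π√(I/(mgd)) = 2π√(0.008392/(2.11 × 1.29 × 0.0533)) = 1.51 s.

1.51 s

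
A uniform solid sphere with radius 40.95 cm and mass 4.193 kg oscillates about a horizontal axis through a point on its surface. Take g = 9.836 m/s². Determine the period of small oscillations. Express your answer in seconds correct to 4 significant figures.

1.517 s

I_cm = (2/5)mr² = 0.28125 kg·m². The pivot is at distance d = 0.4095 m from the centre of mass.
By the parallel-axis theorem, I = I_cm + md² = 0.28125 + 0.70313 = 0.98438 kg·m².
T = 2π√(I/(mgd)) = 2π√(0.98438/(4.193 × 9.836 × 0.4095)) = 1.517 s.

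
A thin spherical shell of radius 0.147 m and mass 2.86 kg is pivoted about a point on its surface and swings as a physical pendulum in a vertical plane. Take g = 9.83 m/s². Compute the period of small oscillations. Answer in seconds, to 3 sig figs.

I_cm = (2/3)mr² = 0.04120 kg·m². The pivot is at distance d = 0.147 m from the centre of mass.
By the parallel-axis theorem, I = I_cm + md² = 0.04120 + 0.06180 = 0.1030 kg·m².
T = 2π√(I/(mgd)) = 2π√(0.1030/(2.86 × 9.83 × 0.147)) = 0.992 s.

0.992 s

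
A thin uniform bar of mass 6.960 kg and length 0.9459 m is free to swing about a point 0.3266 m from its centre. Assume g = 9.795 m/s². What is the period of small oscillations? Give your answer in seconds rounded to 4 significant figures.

For a physical pendulum T = 2π√(I/(mgd)), with d = 0.32660 m from pivot to centre of mass.
I_cm = mL²/12 = 6.960 × 0.9459²/12 = 0.51894 kg·m²; I = I_cm + md² = 0.51894 + 6.960 × 0.32660² = 1.2613 kg·m².
T = 2π√(1.2613/(6.960 × 9.795 × 0.32660)) = 1.495 s.

1.495 s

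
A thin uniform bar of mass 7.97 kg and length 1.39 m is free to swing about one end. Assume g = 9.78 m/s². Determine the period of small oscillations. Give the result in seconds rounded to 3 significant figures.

For a physical pendulum T = 2π√(I/(mgd)), with d = 0.6950 m from pivot to centre of mass.
I_cm = mL²/12 = 7.97 × 1.39²/12 = 1.283 kg·m²; I = I_cm + md² = 1.283 + 7.97 × 0.6950² = 5.133 kg·m².
T = 2π√(5.133/(7.97 × 9.78 × 0.6950)) = 1.93 s.

1.93 s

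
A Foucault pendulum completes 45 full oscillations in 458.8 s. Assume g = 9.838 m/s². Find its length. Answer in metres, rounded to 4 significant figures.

T = 458.8/45 = 10.196 s.
From T = 2π√(L/g), L = gT²/(4π²) = 9.838 × 10.196²/(4π²) = 25.90 m.

25.90 m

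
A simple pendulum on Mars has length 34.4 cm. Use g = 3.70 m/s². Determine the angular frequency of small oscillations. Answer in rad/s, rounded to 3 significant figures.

3.28 rad/s

ω = √(g/L) = √(3.70/0.344) = 3.28 rad/s.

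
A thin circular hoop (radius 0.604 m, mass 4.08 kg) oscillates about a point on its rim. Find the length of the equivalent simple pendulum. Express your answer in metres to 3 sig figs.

1.21 m

The equivalent simple-pendulum length is L_eq = I/(md), where I is about the pivot and d = 0.6040 m.
I_cm = mR² = 1.488 kg·m², so I = I_cm + md² = 1.488 + 1.488 = 2.977 kg·m².
L_eq = 2.977/(4.08 × 0.6040) = 1.21 m.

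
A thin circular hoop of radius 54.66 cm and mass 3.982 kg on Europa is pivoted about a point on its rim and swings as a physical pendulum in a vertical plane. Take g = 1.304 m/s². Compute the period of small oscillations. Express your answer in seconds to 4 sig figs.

I_cm = mr² = 1.1897 kg·m². The pivot is at distance d = 0.5466 m from the centre of mass.
By the parallel-axis theorem, I = I_cm + md² = 1.1897 + 1.1897 = 2.3794 kg·m².
T = 2π√(I/(mgd)) = 2π√(2.3794/(3.982 × 1.304 × 0.5466)) = 5.753 s.

5.753 s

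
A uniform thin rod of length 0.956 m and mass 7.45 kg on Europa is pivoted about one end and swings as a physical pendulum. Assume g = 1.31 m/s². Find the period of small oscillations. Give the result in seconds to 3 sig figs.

4.38 s

For a physical pendulum T = 2π√(I/(mgd)), with d = 0.4780 m from pivot to centre of mass.
I_cm = mL²/12 = 7.45 × 0.956²/12 = 0.5674 kg·m²; I = I_cm + md² = 0.5674 + 7.45 × 0.4780² = 2.270 kg·m².
T = 2π√(2.270/(7.45 × 1.31 × 0.4780)) = 4.38 s.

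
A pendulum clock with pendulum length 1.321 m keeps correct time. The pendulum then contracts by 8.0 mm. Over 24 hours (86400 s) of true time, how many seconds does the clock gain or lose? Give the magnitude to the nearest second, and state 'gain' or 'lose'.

gain 263 s

T ∝ √L, so T'/T = √(1.31300/1.321) = 0.996967.
In 86400 s of true time the clock registers 86400/0.996967 = 86662.8 s, so it gains 263 s.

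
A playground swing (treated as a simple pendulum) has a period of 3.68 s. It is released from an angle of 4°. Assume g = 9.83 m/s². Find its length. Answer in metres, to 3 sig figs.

3.37 m

From T = 2π√(L/g), L = gT²/(4π²) = 9.83 × 3.680²/(4π²) = 3.37 m.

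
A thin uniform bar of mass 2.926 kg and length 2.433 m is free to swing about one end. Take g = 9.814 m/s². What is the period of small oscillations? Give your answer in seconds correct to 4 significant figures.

2.554 s

For a physical pendulum T = 2π√(I/(mgd)), with d = 1.2165 m from pivot to centre of mass.
I_cm = mL²/12 = 2.926 × 2.433²/12 = 1.4434 kg·m²; I = I_cm + md² = 1.4434 + 2.926 × 1.2165² = 5.7735 kg·m².
T = 2π√(5.7735/(2.926 × 9.814 × 1.2165)) = 2.554 s.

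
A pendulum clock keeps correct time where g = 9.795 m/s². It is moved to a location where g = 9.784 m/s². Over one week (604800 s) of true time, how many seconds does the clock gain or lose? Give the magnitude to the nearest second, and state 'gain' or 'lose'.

The clock's period scales as T ∝ 1/√g, so T'/T = √(9.795/9.784) = 1.00056.
In 604800 s of true time the clock registers 604800/1.00056 = 604460.3 s, so it loses 340 s.

lose 340 s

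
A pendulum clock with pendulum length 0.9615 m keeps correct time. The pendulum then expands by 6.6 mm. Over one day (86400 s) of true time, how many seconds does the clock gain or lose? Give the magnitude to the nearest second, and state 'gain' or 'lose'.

T ∝ √L, so T'/T = √(0.96810/0.9615) = 1.00343.
In 86400 s of true time the clock registers 86400/1.00343 = 86105.0 s, so it loses 295 s.

lose 295 s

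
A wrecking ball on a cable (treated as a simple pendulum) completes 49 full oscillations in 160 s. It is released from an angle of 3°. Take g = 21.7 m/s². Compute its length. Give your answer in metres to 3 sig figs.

5.86 m

T = 160/49 = 3.265 s.
From T = 2π√(L/g), L = gT²/(4π²) = 21.7 × 3.265²/(4π²) = 5.86 m.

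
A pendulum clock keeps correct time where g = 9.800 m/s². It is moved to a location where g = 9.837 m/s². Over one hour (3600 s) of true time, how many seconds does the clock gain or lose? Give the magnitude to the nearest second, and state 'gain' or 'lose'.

gain 7 s

The clock's period scales as T ∝ 1/√g, so T'/T = √(9.800/9.837) = 0.998118.
In 3600 s of true time the clock registers 3600/0.998118 = 3606.8 s, so it gains 7 s.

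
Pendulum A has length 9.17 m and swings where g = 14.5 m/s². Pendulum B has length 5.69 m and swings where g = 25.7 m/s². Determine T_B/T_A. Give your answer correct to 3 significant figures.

0.592

T = 2π√(L/g), so T_B/T_A = √((L_B/g_B)/(L_A/g_A)) = √((5.69/25.7)/(9.17/14.5)) = 0.592.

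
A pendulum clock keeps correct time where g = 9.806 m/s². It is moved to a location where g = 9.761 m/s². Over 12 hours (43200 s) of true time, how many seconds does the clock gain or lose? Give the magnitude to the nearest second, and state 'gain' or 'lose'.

The clock's period scales as T ∝ 1/√g, so T'/T = √(9.806/9.761) = 1.00230.
In 43200 s of true time the clock registers 43200/1.00230 = 43100.8 s, so it loses 99 s.

lose 99 s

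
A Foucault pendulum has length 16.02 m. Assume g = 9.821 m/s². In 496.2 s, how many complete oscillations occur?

T = 2π√(L/g) = 2π√(16.02/9.821) = 8.0248 s.
Number of complete oscillations = ⌊496.2/8.0248⌋ = ⌊61.833⌋ = 61.

61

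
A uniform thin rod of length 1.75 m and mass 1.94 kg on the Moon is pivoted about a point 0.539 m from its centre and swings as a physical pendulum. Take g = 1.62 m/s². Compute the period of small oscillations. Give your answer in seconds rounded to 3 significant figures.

4.97 s

For a physical pendulum T = 2π√(I/(mgd)), with d = 0.5390 m from pivot to centre of mass.
I_cm = mL²/12 = 1.94 × 1.75²/12 = 0.4951 kg·m²; I = I_cm + md² = 0.4951 + 1.94 × 0.5390² = 1.059 kg·m².
T = 2π√(1.059/(1.94 × 1.62 × 0.5390)) = 4.97 s.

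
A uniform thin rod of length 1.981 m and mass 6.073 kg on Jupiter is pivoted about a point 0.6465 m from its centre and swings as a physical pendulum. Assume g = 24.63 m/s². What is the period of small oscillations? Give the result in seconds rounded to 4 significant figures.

For a physical pendulum T = 2π√(I/(mgd)), with d = 0.64650 m from pivot to centre of mass.
I_cm = mL²/12 = 6.073 × 1.981²/12 = 1.9861 kg·m²; I = I_cm + md² = 1.9861 + 6.073 × 0.64650² = 4.5243 kg·m².
T = 2π√(4.5243/(6.073 × 24.63 × 0.64650)) = 1.359 s.

1.359 s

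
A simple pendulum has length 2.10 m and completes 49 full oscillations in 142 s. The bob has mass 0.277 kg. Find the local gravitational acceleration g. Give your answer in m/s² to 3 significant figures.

9.87 m/s²

T = 142/49 = 2.898 s.
From T = 2π√(L/g), g = 4π²L/T² = 4π² × 2.10/2.898² = 9.87 m/s².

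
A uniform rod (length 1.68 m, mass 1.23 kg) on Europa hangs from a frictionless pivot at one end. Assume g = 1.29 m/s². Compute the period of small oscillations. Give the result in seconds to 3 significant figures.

For a physical pendulum T = 2π√(I/(mgd)), with d = 0.8400 m from pivot to centre of mass.
I_cm = mL²/12 = 1.23 × 1.68²/12 = 0.2893 kg·m²; I = I_cm + md² = 0.2893 + 1.23 × 0.8400² = 1.157 kg·m².
T = 2π√(1.157/(1.23 × 1.29 × 0.8400)) = 5.85 s.

5.85 s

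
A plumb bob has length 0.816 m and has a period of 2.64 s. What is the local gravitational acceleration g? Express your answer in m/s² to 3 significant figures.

From T = 2π√(L/g), g = 4π²L/T² = 4π² × 0.816/2.640² = 4.62 m/s².

4.62 m/s²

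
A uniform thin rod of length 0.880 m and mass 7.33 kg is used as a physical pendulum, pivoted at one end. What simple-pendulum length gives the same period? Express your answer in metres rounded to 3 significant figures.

0.587 m

The equivalent simple-pendulum length is L_eq = I/(md), where I is about the pivot and d = 0.4400 m.
I_cm = (1/12)mL² = 0.4730 kg·m², so I = I_cm + md² = 0.4730 + 1.419 = 1.892 kg·m².
L_eq = 1.892/(7.33 × 0.4400) = 0.587 m.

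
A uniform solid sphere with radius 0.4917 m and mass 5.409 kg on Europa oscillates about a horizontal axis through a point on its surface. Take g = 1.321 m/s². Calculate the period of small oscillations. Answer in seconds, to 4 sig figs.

4.536 s

I_cm = (2/5)mr² = 0.52309 kg·m². The pivot is at distance d = 0.4917 m from the centre of mass.
By the parallel-axis theorem, I = I_cm + md² = 0.52309 + 1.3077 = 1.8308 kg·m².
T = 2π√(I/(mgd)) = 2π√(1.8308/(5.409 × 1.321 × 0.4917)) = 4.536 s.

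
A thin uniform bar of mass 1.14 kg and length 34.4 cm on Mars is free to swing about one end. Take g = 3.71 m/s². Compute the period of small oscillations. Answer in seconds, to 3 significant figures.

1.56 s

For a physical pendulum T = 2π√(I/(mgd)), with d = 0.1720 m from pivot to centre of mass.
I_cm = mL²/12 = 1.14 × 0.344²/12 = 0.01124 kg·m²; I = I_cm + md² = 0.01124 + 1.14 × 0.1720² = 0.04497 kg·m².
T = 2π√(0.04497/(1.14 × 3.71 × 0.1720)) = 1.56 s.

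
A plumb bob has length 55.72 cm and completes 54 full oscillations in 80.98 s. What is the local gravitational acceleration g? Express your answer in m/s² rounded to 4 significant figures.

9.781 m/s²

T = 80.98/54 = 1.4996 s.
From T = 2π√(L/g), g = 4π²L/T² = 4π² × 0.5572/1.4996² = 9.781 m/s².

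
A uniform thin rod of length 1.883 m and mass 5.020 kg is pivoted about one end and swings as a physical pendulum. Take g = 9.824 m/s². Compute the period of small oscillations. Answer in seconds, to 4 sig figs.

For a physical pendulum T = 2π√(I/(mgd)), with d = 0.94150 m from pivot to centre of mass.
I_cm = mL²/12 = 5.020 × 1.883²/12 = 1.4833 kg·m²; I = I_cm + md² = 1.4833 + 5.020 × 0.94150² = 5.9331 kg·m².
T = 2π√(5.9331/(5.020 × 9.824 × 0.94150)) = 2.246 s.

2.246 s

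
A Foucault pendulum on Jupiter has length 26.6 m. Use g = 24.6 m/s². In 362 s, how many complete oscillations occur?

T = 2π√(L/g) = 2π√(26.6/24.6) = 6.534 s.
Number of complete oscillations = ⌊362/6.534⌋ = ⌊55.41⌋ = 55.

55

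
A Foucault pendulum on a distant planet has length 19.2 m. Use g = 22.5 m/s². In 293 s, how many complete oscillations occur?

T = 2π√(L/g) = 2π√(19.2/22.5) = 5.804 s.
Number of complete oscillations = ⌊293/5.804⌋ = ⌊50.48⌋ = 50.

50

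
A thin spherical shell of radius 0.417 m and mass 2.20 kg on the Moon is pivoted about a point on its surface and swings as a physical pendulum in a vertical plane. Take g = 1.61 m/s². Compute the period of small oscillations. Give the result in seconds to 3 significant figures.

I_cm = (2/3)mr² = 0.2550 kg·m². The pivot is at distance d = 0.417 m from the centre of mass.
By the parallel-axis theorem, I = I_cm + md² = 0.2550 + 0.3826 = 0.6376 kg·m².
T = 2π√(I/(mgd)) = 2π√(0.6376/(2.20 × 1.61 × 0.417)) = 4.13 s.

4.13 s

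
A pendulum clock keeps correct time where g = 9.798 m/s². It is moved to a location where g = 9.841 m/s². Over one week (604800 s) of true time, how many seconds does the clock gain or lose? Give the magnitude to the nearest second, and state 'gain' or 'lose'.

gain 1326 s

The clock's period scales as T ∝ 1/√g, so T'/T = √(9.798/9.841) = 0.997813.
In 604800 s of true time the clock registers 604800/0.997813 = 606125.7 s, so it gains 1326 s.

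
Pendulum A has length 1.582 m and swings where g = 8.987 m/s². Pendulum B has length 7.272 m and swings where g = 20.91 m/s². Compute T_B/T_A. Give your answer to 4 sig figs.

T = 2π√(L/g), so T_B/T_A = √((L_B/g_B)/(L_A/g_A)) = √((7.272/20.91)/(1.582/8.987)) = 1.406.

1.406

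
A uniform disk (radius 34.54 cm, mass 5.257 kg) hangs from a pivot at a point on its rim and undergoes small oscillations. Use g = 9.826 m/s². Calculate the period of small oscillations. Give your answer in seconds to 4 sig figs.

I_cm = ½mr² = 0.31358 kg·m². The pivot is at distance d = 0.3454 m from the centre of mass.
By the parallel-axis theorem, I = I_cm + md² = 0.31358 + 0.62717 = 0.94075 kg·m².
T = 2π√(I/(mgd)) = 2π√(0.94075/(5.257 × 9.826 × 0.3454)) = 1.443 s.

1.443 s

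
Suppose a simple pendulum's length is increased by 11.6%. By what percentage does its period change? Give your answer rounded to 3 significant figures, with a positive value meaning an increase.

5.64%

T ∝ √L, so T'/T = √(1.116) = 1.056.
Percentage change in T = (1.056 − 1) × 100% = 5.64%.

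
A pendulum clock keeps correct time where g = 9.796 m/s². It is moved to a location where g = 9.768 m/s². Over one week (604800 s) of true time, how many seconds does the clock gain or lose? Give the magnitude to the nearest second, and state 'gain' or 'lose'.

The clock's period scales as T ∝ 1/√g, so T'/T = √(9.796/9.768) = 1.00143.
In 604800 s of true time the clock registers 604800/1.00143 = 603935.0 s, so it loses 865 s.

lose 865 s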